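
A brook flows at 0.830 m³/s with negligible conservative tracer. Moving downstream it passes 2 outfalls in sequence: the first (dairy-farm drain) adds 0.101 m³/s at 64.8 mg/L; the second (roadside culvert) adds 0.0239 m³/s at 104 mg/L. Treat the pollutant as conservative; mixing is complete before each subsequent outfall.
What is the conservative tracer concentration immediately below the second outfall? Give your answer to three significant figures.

9.46 mg/L

After outfall 1: Q = 0.8300 + 0.1010 = 0.9310 m³/s; C = (0.8300·0 + 0.1010·64.80)/0.9310 = 7.030 mg/L.
After outfall 2: Q = 0.9310 + 0.02390 = 0.9549 m³/s; C = (0.9310·7.030 + 0.02390·104.0)/0.9549 = 9.457 mg/L.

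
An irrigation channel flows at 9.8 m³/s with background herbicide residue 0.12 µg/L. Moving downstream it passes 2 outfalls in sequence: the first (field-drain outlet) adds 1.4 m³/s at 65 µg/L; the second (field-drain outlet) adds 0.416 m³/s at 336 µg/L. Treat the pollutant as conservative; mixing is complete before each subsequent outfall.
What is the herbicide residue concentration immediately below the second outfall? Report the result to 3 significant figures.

20.0 µg/L

After outfall 1: Q = 9.800 + 1.400 = 11.20 m³/s; C = (9.800·0.1200 + 1.400·65.00)/11.20 = 8.230 µg/L.
After outfall 2: Q = 11.20 + 0.4160 = 11.62 m³/s; C = (11.20·8.230 + 0.4160·336.0)/11.62 = 19.97 µg/L.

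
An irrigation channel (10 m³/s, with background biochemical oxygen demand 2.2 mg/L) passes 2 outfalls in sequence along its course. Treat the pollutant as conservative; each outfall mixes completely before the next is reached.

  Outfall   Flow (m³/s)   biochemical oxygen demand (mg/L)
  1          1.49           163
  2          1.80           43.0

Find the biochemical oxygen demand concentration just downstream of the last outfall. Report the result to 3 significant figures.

25.8 mg/L

Below outfall 1: Q → 11.49 m³/s, C = (10.00·2.200 + 1.490·163.0)/11.49 = 23.05 mg/L.
Below outfall 2: Q → 13.29 m³/s, C = (11.49·23.05 + 1.800·43.00)/13.29 = 25.75 mg/L.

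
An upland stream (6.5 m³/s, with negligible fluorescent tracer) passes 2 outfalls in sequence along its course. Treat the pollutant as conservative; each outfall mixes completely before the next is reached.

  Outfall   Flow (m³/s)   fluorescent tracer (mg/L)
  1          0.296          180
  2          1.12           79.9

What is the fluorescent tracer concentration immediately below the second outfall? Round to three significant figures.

Outfall 1: combined Q = 6.796 m³/s; C = (6.500·0 + 0.2960·180.0)/6.796 = 7.840 mg/L.
Outfall 2: combined Q = 7.916 m³/s; C = (6.796·7.840 + 1.120·79.90)/7.916 = 18.04 mg/L.

18.0 mg/L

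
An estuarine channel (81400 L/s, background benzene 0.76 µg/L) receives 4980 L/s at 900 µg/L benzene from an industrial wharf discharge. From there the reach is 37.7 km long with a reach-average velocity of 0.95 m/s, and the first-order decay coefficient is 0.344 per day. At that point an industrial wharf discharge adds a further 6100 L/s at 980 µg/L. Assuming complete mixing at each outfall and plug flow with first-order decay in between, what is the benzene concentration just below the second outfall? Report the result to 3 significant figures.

107 µg/L

Mass balance: C = (81400·0.7600 + 4980·900.0) / 86380 = 4544000/86380 = 52.60 µg/L; combined flow 86380 L/s.
Travel time t = 37.7·1000 / 0.95 = 39680 s = 11.02 h.
After decay, C = 52.60 × e^(−kt) = 52.60 × 0.8538 = 44.92 µg/L.
At the second outfall, C = (86380·44.92 + 6100·980.0) / (86380 + 6100) = 106.6 µg/L.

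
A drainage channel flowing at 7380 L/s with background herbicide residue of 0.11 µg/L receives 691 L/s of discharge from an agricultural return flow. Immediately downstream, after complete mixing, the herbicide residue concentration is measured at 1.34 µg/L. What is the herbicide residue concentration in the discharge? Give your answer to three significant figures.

14.5 µg/L

Mass balance: 7380·0.1100 + 691.0·Cₑ = 8071·1.340
→ Cₑ = (8071·1.340 − 7380·0.1100) / 691.0 = 14.48 µg/L.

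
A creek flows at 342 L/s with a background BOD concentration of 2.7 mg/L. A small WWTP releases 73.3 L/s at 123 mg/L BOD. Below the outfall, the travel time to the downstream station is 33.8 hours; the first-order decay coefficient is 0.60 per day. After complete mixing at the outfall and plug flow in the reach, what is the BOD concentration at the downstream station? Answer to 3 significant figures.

10.3 mg/L

After mixing, C = (342.0·2.700 + 73.30·123.0) / 415.3 = 9939/415.3 = 23.93 mg/L.
Applying C = C₀e^(−kt): 23.93 × 0.4296 = 10.28 mg/L.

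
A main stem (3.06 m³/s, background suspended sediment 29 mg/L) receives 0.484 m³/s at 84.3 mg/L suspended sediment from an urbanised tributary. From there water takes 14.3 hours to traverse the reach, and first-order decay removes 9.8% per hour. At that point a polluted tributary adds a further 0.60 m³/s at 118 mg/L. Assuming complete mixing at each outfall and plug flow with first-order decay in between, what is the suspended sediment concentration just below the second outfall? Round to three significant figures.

Conservation of mass: C = (3.060·29.00 + 0.4840·84.30) / 3.544 = 129.5/3.544 = 36.55 mg/L; combined flow 3.544 m³/s.
9.8%/h lost → k = −ln(1 − 0.098) = 0.1031 h⁻¹.
Decay over the reach: 36.55·exp(−kt) = 36.55·0.2288 = 8.363 mg/L.
Second outfall: C = (3.544·8.363 + 0.6000·118.0)/4.144 = 24.24 mg/L.

24.2 mg/L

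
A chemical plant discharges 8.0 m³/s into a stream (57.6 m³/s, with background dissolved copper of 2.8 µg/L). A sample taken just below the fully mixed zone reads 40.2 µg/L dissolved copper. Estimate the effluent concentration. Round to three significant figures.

309 µg/L

Mass balance: 57.60·2.800 + 8.000·Cₑ = 65.60·40.20
→ Cₑ = (65.60·40.20 − 57.60·2.800) / 8.000 = 309.5 µg/L.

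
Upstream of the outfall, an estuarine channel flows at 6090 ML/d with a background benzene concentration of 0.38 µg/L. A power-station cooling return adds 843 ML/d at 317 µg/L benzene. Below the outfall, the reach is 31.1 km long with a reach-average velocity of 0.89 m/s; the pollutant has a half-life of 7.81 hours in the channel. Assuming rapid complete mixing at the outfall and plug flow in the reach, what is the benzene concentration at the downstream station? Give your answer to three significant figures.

After mixing, C = (6090·0.3800 + 843.0·317.0) / 6933 = 269500/6933 = 38.88 µg/L.
Travel time t = 31.1·1000 / 0.89 = 34940 s = 9.707 h.
Half-life 7.81 h → k = ln 2 / 7.81 = 0.08875 h⁻¹ = 2.130 d⁻¹.
Applying C = C₀e^(−kt): 38.88 × 0.4225 = 16.43 µg/L.

16.4 µg/L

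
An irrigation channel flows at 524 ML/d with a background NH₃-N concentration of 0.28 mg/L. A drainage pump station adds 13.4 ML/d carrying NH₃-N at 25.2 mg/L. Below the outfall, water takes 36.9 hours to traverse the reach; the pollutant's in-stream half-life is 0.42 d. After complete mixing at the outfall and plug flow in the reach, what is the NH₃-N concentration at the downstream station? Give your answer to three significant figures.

Mixed concentration C = ΣQC/ΣQ = (524.0·0.2800 + 13.40·25.20) / 537.4 = 484.4/537.4 = 0.9014 mg/L.
Half-life 0.42 d → k = ln 2 / 0.42 = 1.650 d⁻¹.
Decay over the reach: 0.9014·exp(−kt) = 0.9014·0.07907 = 0.07127 mg/L.

0.0713 mg/L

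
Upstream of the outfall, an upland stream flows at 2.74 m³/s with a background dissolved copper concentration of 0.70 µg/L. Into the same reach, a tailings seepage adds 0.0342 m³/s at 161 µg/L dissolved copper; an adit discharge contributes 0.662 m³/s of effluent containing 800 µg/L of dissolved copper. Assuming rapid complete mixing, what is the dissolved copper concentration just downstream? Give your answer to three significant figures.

156 µg/L

Mixed concentration C = ΣQC/ΣQ = (2.740·0.7000 + 0.03420·161.0 + 0.6620·800.0) / 3.436 = 537.0/3.436 = 156.3 µg/L.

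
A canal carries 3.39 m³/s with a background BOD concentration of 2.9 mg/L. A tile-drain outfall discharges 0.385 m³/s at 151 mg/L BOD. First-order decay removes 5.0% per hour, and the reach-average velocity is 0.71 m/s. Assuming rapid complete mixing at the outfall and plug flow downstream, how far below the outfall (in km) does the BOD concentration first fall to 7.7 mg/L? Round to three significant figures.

Mass balance: C = (3.390·2.900 + 0.3850·151.0) / 3.775 = 67.97/3.775 = 18.00 mg/L.
5.0%/h lost → k = −ln(1 − 0.05) = 0.05129 h⁻¹.
Set 18.00·exp(−k·t) = 7.7 → t = ln(18.00/7.7)/k = 59610 s = 16.56 h.
Distance = v·t = 0.71·59610 = 42330 m = 42.33 km.

42.3 km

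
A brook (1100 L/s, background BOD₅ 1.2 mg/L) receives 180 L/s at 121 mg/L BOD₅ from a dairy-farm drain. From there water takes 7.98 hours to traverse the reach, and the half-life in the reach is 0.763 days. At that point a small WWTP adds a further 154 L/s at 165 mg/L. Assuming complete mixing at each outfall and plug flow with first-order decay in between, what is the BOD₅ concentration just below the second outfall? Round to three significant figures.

Flow-weighted average: C = (1100·1.200 + 180.0·121.0) / 1280 = 23100/1280 = 18.05 mg/L; combined flow 1280 L/s.
Half-life 0.763 d → k = ln 2 / 0.763 = 0.9084 d⁻¹.
Applying C = C₀e^(−kt): 18.05 × 0.7393 = 13.34 mg/L.
At the second outfall, C = (1280·13.34 + 154.0·165.0) / (1280 + 154.0) = 29.63 mg/L.

29.6 mg/L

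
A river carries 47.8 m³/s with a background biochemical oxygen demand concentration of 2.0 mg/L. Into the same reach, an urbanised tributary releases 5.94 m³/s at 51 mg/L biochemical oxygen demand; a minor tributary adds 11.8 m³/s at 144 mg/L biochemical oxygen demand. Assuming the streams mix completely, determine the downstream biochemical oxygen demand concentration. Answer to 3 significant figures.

Mixed concentration C = ΣQC/ΣQ = (47.80·2.000 + 5.940·51.00 + 11.80·144.0) / 65.54 = 2098/65.54 = 32.01 mg/L.

32.0 mg/L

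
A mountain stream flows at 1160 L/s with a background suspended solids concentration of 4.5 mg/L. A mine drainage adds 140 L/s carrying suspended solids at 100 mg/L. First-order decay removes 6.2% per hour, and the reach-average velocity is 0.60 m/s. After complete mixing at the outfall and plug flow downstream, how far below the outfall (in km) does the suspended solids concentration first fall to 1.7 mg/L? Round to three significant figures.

After mixing, C = (1160·4.500 + 140.0·100.0) / 1300 = 19220/1300 = 14.78 mg/L.
6.2%/h lost → k = −ln(1 − 0.062) = 0.06401 h⁻¹.
Set 14.78·exp(−k·t) = 1.7 → t = ln(14.78/1.7)/k = 121700 s = 33.79 h.
Distance = v·t = 0.60·121700 = 72990 m = 72.99 km.

73.0 km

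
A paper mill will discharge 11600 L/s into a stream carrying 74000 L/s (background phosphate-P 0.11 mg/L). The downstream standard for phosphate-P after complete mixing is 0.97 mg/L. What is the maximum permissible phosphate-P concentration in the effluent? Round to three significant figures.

At the limit, (Qr·Cr + Qe·Cₑ)/(Qr + Qe) = 0.97:
Cₑ = (85600·0.97 − 74000·0.1100) / 11600 = 6.456 mg/L.

6.46 mg/L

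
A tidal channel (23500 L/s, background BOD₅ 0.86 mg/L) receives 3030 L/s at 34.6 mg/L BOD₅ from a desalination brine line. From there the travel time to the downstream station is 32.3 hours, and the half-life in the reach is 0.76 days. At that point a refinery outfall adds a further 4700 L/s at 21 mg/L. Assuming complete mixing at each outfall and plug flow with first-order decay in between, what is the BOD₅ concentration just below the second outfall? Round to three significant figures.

4.33 mg/L

Conservation of mass: C = (23500·0.8600 + 3030·34.60) / 26530 = 125000/26530 = 4.713 mg/L; combined flow 26530 L/s.
Half-life 0.76 d → k = ln 2 / 0.76 = 0.9120 d⁻¹.
Decay over the reach: 4.713·exp(−kt) = 4.713·0.2930 = 1.381 mg/L.
Second outfall: C = (26530·1.381 + 4700·21.00)/31230 = 4.334 mg/L.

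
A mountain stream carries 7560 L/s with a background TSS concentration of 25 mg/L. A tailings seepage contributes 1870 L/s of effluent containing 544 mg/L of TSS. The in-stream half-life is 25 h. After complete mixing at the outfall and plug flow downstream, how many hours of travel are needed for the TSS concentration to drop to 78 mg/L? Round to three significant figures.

17.8 h

Mass balance: C = (7560·25.00 + 1870·544.0) / 9430 = 1206000/9430 = 127.9 mg/L.
Half-life 25 h → k = ln 2 / 25 = 0.02773 h⁻¹ = 0.6654 d⁻¹.
127.9·exp(−k·t) = 78 → t = ln(127.9/78)/k = 64230 s = 17.84 h.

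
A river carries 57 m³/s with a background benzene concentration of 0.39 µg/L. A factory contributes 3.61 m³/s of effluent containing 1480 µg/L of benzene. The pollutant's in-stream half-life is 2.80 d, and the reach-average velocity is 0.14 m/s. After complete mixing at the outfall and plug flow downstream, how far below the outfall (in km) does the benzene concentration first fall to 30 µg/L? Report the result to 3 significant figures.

After mixing, C = (57.00·0.3900 + 3.610·1480) / 60.61 = 5365/60.61 = 88.52 µg/L.
Half-life 2.80 d → k = ln 2 / 2.80 = 0.2476 d⁻¹.
Set 88.52·exp(−k·t) = 30 → t = ln(88.52/30)/k = 377600 s = 104.9 h.
Distance = v·t = 0.14·377600 = 52870 m = 52.87 km.

52.9 km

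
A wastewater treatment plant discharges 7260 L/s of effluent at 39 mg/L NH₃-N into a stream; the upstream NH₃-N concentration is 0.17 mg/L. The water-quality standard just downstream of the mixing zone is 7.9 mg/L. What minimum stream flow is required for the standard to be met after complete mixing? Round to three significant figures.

29200 L/s

Set C_mix = 7.9: (Q·0.1700 + 7260·39.00) / (Q + 7260) = 7.9
→ Q = 7260·(39.00 − 7.9)/(7.9 − 0.1700) = 29210 L/s.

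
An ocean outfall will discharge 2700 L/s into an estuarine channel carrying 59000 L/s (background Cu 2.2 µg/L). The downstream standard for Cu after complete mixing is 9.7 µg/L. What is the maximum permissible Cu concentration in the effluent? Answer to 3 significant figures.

174 µg/L

At the limit, (Qr·Cr + Qe·Cₑ)/(Qr + Qe) = 9.7:
Cₑ = (61700·9.7 − 59000·2.200) / 2700 = 173.6 µg/L.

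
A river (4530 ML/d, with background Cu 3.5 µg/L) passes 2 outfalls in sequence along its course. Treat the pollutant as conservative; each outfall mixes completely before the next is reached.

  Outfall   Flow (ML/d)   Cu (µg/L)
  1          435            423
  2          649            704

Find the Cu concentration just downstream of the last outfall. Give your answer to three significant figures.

After outfall 1: Q = 4530 + 435.0 = 4965 ML/d; C = (4530·3.500 + 435.0·423.0)/4965 = 40.25 µg/L.
After outfall 2: Q = 4965 + 649.0 = 5614 ML/d; C = (4965·40.25 + 649.0·704.0)/5614 = 117.0 µg/L.

117 µg/L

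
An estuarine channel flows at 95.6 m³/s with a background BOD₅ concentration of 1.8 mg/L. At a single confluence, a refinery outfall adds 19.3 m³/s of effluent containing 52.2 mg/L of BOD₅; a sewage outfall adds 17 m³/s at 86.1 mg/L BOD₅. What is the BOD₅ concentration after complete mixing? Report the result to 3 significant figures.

Mixed concentration C = ΣQC/ΣQ = (95.60·1.800 + 19.30·52.20 + 17.00·86.10) / 131.9 = 2643/131.9 = 20.04 mg/L.

20.0 mg/L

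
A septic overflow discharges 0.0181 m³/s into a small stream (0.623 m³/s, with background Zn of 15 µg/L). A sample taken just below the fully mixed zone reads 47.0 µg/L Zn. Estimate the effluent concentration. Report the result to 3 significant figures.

1150 µg/L

Mass balance: 0.6230·15.00 + 0.01810·Cₑ = 0.6411·47.00
→ Cₑ = (0.6411·47.00 − 0.6230·15.00) / 0.01810 = 1148 µg/L.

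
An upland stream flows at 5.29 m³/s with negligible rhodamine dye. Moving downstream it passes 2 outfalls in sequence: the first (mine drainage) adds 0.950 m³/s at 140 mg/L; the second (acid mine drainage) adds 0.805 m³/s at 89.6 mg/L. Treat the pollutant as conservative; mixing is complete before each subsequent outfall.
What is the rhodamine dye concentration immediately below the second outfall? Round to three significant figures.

29.1 mg/L

Outfall 1: combined Q = 6.240 m³/s; C = (5.290·0 + 0.9500·140.0)/6.240 = 21.31 mg/L.
Outfall 2: combined Q = 7.045 m³/s; C = (6.240·21.31 + 0.8050·89.60)/7.045 = 29.12 mg/L.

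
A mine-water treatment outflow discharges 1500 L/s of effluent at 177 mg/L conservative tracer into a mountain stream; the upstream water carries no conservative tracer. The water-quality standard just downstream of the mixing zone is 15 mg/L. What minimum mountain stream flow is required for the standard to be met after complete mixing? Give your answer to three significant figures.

Set C_mix = 15: (Q·0 + 1500·177.0) / (Q + 1500) = 15
→ Q = 1500·(177.0 − 15)/(15 − 0) = 16200 L/s.

16200 L/s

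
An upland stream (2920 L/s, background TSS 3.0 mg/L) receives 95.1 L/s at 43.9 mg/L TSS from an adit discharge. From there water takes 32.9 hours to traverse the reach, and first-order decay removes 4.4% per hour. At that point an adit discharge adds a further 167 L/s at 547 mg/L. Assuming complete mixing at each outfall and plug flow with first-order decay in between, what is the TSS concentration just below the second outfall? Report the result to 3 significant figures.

29.6 mg/L

After mixing, C = (2920·3.000 + 95.10·43.90) / 3015 = 12930/3015 = 4.290 mg/L; combined flow 3015 L/s.
4.4%/h lost → k = −ln(1 − 0.044) = 0.04500 h⁻¹.
Applying C = C₀e^(−kt): 4.290 × 0.2275 = 0.9762 mg/L.
At the second outfall, C = (3015·0.9762 + 167.0·547.0) / (3015 + 167.0) = 29.63 mg/L.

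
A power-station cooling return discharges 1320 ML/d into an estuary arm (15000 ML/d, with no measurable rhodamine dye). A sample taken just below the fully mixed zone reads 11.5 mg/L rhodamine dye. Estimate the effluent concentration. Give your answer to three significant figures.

Mass balance: 15000·0 + 1320·Cₑ = 16320·11.50
→ Cₑ = (16320·11.50 − 15000·0) / 1320 = 142.2 mg/L.

142 mg/L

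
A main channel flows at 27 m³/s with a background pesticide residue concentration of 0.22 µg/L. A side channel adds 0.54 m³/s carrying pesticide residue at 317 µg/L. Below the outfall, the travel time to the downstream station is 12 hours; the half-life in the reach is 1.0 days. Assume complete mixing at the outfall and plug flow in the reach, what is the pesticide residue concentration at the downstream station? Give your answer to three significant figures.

4.55 µg/L

Flow-weighted average: C = (27.00·0.2200 + 0.5400·317.0) / 27.54 = 177.1/27.54 = 6.431 µg/L.
Half-life 1.0 d → k = ln 2 / 1.0 = 0.6931 d⁻¹.
Applying C = C₀e^(−kt): 6.431 × 0.7071 = 4.548 µg/L.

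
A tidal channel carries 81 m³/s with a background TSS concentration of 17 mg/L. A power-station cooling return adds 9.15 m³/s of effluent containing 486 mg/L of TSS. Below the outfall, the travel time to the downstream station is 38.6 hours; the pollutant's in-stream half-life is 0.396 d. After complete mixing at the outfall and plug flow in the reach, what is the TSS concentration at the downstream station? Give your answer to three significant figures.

3.87 mg/L

After mixing, C = (81.00·17.00 + 9.150·486.0) / 90.15 = 5824/90.15 = 64.60 mg/L.
Half-life 0.396 d → k = ln 2 / 0.396 = 1.750 d⁻¹.
Decay over the reach: 64.60·exp(−kt) = 64.60·0.05989 = 3.869 mg/L.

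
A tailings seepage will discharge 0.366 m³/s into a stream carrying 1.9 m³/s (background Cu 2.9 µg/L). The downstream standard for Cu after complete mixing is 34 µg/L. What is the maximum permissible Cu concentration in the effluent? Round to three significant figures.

195 µg/L

At the limit, (Qr·Cr + Qe·Cₑ)/(Qr + Qe) = 34:
Cₑ = (2.266·34 − 1.900·2.900) / 0.3660 = 195.4 µg/L.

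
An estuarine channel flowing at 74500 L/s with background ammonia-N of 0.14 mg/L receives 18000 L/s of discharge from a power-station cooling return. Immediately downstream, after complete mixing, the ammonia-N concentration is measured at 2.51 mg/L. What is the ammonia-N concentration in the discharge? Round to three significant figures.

Mass balance: 74500·0.1400 + 18000·Cₑ = 92500·2.510
→ Cₑ = (92500·2.510 − 74500·0.1400) / 18000 = 12.32 mg/L.

12.3 mg/L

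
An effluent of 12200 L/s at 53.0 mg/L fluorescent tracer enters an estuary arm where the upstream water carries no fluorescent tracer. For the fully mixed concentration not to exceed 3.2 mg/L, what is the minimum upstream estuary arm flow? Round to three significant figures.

Set C_mix = 3.2: (Q·0 + 12200·53.00) / (Q + 12200) = 3.2
→ Q = 12200·(53.00 − 3.2)/(3.2 − 0) = 189900 L/s.

190000 L/s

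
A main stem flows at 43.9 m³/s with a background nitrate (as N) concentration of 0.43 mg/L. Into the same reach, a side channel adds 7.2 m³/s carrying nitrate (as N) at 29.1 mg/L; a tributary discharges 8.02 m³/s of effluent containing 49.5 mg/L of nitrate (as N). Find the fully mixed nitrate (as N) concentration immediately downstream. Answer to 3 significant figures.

After mixing, C = (43.90·0.4300 + 7.200·29.10 + 8.020·49.50) / 59.12 = 625.4/59.12 = 10.58 mg/L.

10.6 mg/L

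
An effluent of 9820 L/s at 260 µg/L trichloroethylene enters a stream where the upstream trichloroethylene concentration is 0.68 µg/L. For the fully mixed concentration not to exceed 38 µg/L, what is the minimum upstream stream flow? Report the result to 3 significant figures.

Set C_mix = 38: (Q·0.6800 + 9820·260.0) / (Q + 9820) = 38
→ Q = 9820·(260.0 − 38)/(38 − 0.6800) = 58410 L/s.

58400 L/s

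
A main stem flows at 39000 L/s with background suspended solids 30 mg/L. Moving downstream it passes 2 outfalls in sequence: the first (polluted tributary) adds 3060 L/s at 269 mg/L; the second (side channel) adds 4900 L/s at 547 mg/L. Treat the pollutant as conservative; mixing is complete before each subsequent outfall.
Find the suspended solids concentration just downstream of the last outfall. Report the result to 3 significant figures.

99.5 mg/L

Outfall 1: combined Q = 42060 L/s; C = (39000·30.00 + 3060·269.0)/42060 = 47.39 mg/L.
Outfall 2: combined Q = 46960 L/s; C = (42060·47.39 + 4900·547.0)/46960 = 99.52 mg/L.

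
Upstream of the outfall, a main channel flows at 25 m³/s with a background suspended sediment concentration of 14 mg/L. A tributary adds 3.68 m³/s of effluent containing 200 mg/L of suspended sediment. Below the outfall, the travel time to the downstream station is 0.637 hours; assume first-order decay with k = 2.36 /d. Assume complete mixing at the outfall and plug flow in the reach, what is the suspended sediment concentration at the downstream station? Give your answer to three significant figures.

35.6 mg/L

Mixed concentration C = ΣQC/ΣQ = (25.00·14.00 + 3.680·200.0) / 28.68 = 1086/28.68 = 37.87 mg/L.
Decay over the reach: 37.87·exp(−kt) = 37.87·0.9393 = 35.57 mg/L.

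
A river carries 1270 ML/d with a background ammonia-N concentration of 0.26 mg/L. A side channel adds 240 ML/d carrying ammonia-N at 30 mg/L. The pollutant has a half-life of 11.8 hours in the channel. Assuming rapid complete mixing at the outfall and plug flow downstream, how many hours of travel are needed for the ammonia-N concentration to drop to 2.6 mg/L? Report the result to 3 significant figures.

11.1 h

Conservation of mass: C = (1270·0.2600 + 240.0·30.00) / 1510 = 7530/1510 = 4.987 mg/L.
Half-life 11.8 h → k = ln 2 / 11.8 = 0.05874 h⁻¹ = 1.410 d⁻¹.
4.987·exp(−k·t) = 2.6 → t = ln(4.987/2.6)/k = 39920 s = 11.09 h.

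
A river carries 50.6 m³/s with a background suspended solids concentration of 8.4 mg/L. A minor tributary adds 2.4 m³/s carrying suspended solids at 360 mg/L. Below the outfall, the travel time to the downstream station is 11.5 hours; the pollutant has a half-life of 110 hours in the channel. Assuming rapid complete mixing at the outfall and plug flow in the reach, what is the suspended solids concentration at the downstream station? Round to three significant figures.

Conservation of mass: C = (50.60·8.400 + 2.400·360.0) / 53.00 = 1289/53.00 = 24.32 mg/L.
Half-life 110 h → k = ln 2 / 110 = 0.006301 h⁻¹ = 0.1512 d⁻¹.
Decay over the reach: 24.32·exp(−kt) = 24.32·0.9301 = 22.62 mg/L.

22.6 mg/L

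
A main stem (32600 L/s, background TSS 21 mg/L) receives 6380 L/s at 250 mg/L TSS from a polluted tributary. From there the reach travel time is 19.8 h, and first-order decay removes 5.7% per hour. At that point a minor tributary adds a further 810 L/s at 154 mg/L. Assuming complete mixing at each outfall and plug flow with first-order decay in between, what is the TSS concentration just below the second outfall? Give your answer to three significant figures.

Mass balance: C = (32600·21.00 + 6380·250.0) / 38980 = 2280000/38980 = 58.48 mg/L; combined flow 38980 L/s.
5.7%/h lost → k = −ln(1 − 0.057) = 0.05869 h⁻¹.
First-order decay: C = 58.48·exp(−k·t) = 58.48·0.3128 = 18.30 mg/L.
At the second outfall, C = (38980·18.30 + 810.0·154.0) / (38980 + 810.0) = 21.06 mg/L.

21.1 mg/L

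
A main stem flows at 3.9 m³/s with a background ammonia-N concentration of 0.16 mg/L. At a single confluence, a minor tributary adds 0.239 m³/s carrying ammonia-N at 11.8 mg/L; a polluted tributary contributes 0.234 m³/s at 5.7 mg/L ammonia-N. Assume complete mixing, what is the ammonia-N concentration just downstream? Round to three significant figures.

1.09 mg/L

Flow-weighted average: C = (3.900·0.1600 + 0.2390·11.80 + 0.2340·5.700) / 4.373 = 4.778/4.373 = 1.093 mg/L.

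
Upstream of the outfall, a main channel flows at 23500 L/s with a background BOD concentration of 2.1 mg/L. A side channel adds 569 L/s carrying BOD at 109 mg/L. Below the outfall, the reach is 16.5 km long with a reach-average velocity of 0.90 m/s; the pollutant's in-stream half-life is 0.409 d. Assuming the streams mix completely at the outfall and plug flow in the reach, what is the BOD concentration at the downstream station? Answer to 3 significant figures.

Mixed concentration C = ΣQC/ΣQ = (23500·2.100 + 569.0·109.0) / 24070 = 111400/24070 = 4.627 mg/L.
Travel time t = 16.5·1000 / 0.90 = 18330 s = 5.093 h.
Half-life 0.409 d → k = ln 2 / 0.409 = 1.695 d⁻¹.
Applying C = C₀e^(−kt): 4.627 × 0.6979 = 3.230 mg/L.

3.23 mg/L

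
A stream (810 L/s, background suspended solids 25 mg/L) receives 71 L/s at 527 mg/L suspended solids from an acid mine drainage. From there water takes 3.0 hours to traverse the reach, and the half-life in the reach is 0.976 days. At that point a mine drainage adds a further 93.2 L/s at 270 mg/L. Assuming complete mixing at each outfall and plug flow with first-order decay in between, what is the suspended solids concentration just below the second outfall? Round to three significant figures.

Mixed concentration C = ΣQC/ΣQ = (810.0·25.00 + 71.00·527.0) / 881.0 = 57670/881.0 = 65.46 mg/L; combined flow 881.0 L/s.
Half-life 0.976 d → k = ln 2 / 0.976 = 0.7102 d⁻¹.
Decay over the reach: 65.46·exp(−kt) = 65.46·0.9151 = 59.90 mg/L.
At the second outfall, C = (881.0·59.90 + 93.20·270.0) / (881.0 + 93.20) = 80.00 mg/L.

80.0 mg/L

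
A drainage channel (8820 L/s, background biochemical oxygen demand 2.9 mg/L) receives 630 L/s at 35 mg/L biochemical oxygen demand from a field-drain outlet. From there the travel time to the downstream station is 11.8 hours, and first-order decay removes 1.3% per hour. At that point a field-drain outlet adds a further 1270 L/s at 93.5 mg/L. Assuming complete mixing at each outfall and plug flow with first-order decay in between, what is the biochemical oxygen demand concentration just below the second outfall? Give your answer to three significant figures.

Mass balance: C = (8820·2.900 + 630.0·35.00) / 9450 = 47630/9450 = 5.040 mg/L; combined flow 9450 L/s.
1.3%/h lost → k = −ln(1 − 0.013) = 0.01309 h⁻¹.
Decay over the reach: 5.040·exp(−kt) = 5.040·0.8569 = 4.319 mg/L.
At the second outfall, C = (9450·4.319 + 1270·93.50) / (9450 + 1270) = 14.88 mg/L.

14.9 mg/L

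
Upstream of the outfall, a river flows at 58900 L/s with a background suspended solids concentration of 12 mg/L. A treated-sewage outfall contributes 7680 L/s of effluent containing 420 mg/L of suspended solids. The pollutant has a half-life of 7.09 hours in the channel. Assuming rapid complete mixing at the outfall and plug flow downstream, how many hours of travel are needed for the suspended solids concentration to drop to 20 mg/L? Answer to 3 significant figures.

After mixing, C = (58900·12.00 + 7680·420.0) / 66580 = 3932000/66580 = 59.06 mg/L.
Half-life 7.09 h → k = ln 2 / 7.09 = 0.09776 h⁻¹ = 2.346 d⁻¹.
59.06·exp(−k·t) = 20 → t = ln(59.06/20)/k = 39870 s = 11.08 h.

11.1 h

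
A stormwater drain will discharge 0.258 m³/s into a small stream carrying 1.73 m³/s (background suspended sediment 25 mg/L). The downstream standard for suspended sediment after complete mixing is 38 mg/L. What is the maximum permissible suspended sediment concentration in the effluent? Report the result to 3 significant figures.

125 mg/L

At the limit, (Qr·Cr + Qe·Cₑ)/(Qr + Qe) = 38:
Cₑ = (1.988·38 − 1.730·25.00) / 0.2580 = 125.2 mg/L.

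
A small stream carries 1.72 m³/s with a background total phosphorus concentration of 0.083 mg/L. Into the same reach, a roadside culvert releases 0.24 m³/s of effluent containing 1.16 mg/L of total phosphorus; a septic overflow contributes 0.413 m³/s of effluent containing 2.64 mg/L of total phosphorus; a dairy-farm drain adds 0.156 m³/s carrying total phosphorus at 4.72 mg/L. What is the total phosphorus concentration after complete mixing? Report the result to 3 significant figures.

0.889 mg/L

Conservation of mass: C = (1.720·0.08300 + 0.2400·1.160 + 0.4130·2.640 + 0.1560·4.720) / 2.529 = 2.248/2.529 = 0.8888 mg/L.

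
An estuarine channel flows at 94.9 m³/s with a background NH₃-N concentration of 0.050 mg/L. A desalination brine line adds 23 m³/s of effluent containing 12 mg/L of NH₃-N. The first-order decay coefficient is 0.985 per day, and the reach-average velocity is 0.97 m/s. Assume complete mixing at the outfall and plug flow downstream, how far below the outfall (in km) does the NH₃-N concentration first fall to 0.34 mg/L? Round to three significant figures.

After mixing, C = (94.90·0.05000 + 23.00·12.00) / 117.9 = 280.7/117.9 = 2.381 mg/L.
Set 2.381·exp(−k·t) = 0.34 → t = ln(2.381/0.34)/k = 170700 s = 47.43 h.
Distance = v·t = 0.97·170700 = 165600 m = 165.6 km.

166 km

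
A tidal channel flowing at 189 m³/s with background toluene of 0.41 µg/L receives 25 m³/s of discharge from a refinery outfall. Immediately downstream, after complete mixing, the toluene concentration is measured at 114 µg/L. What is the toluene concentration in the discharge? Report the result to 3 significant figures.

Mass balance: 189.0·0.4100 + 25.00·Cₑ = 214.0·114.0
→ Cₑ = (214.0·114.0 − 189.0·0.4100) / 25.00 = 972.7 µg/L.

973 µg/L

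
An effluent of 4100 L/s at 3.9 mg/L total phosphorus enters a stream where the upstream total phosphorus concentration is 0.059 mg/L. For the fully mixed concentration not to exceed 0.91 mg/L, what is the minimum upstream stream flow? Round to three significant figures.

14400 L/s

Set C_mix = 0.91: (Q·0.05900 + 4100·3.900) / (Q + 4100) = 0.91
→ Q = 4100·(3.900 − 0.91)/(0.91 − 0.05900) = 14410 L/s.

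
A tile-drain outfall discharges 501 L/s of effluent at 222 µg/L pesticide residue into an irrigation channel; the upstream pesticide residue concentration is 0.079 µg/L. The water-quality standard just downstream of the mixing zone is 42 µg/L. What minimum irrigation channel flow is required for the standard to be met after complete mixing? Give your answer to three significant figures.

Set C_mix = 42: (Q·0.07900 + 501.0·222.0) / (Q + 501.0) = 42
→ Q = 501.0·(222.0 − 42)/(42 − 0.07900) = 2151 L/s.

2150 L/s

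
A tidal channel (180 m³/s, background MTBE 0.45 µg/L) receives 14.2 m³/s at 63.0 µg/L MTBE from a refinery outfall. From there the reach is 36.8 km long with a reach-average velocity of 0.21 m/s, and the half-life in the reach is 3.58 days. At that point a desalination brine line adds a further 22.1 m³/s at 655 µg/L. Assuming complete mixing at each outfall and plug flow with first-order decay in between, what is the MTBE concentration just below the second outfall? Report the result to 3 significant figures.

Flow-weighted average: C = (180.0·0.4500 + 14.20·63.00) / 194.2 = 975.6/194.2 = 5.024 µg/L; combined flow 194.2 m³/s.
Travel time t = 36.8·1000 / 0.21 = 175200 s = 48.68 h.
Half-life 3.58 d → k = ln 2 / 3.58 = 0.1936 d⁻¹.
After decay, C = 5.024 × e^(−kt) = 5.024 × 0.6752 = 3.392 µg/L.
At the second outfall, C = (194.2·3.392 + 22.10·655.0) / (194.2 + 22.10) = 69.97 µg/L.

70.0 µg/L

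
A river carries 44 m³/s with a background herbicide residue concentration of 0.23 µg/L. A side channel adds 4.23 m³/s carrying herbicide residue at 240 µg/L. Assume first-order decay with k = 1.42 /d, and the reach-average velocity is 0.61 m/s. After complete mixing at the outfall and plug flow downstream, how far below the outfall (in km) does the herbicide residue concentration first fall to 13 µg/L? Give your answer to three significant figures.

Mass balance: C = (44.00·0.2300 + 4.230·240.0) / 48.23 = 1025/48.23 = 21.26 µg/L.
Set 21.26·exp(−k·t) = 13 → t = ln(21.26/13)/k = 29930 s = 8.313 h.
Distance = v·t = 0.61·29930 = 18250 m = 18.25 km.

18.3 km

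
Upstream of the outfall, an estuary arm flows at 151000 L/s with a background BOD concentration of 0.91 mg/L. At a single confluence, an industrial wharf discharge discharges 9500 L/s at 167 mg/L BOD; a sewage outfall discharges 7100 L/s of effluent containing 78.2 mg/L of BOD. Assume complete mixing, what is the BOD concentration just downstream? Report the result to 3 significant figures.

13.6 mg/L

After mixing, C = (151000·0.9100 + 9500·167.0 + 7100·78.20) / 167600 = 2279000/167600 = 13.60 mg/L.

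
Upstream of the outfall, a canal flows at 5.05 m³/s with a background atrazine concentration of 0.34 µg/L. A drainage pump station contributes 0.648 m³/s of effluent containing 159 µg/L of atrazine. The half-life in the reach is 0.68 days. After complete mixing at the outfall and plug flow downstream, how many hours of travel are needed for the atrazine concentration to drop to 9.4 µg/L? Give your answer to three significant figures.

Mass balance: C = (5.050·0.3400 + 0.6480·159.0) / 5.698 = 104.7/5.698 = 18.38 µg/L.
Half-life 0.68 d → k = ln 2 / 0.68 = 1.019 d⁻¹.
18.38·exp(−k·t) = 9.4 → t = ln(18.38/9.4)/k = 56850 s = 15.79 h.

15.8 h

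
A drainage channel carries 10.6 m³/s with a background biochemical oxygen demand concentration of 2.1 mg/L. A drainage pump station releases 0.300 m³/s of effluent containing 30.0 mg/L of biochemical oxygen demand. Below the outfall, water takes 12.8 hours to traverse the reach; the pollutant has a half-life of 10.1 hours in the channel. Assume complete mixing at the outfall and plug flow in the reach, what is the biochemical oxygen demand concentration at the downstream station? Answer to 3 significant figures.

Flow-weighted average: C = (10.60·2.100 + 0.3000·30.00) / 10.90 = 31.26/10.90 = 2.868 mg/L.
Half-life 10.1 h → k = ln 2 / 10.1 = 0.06863 h⁻¹ = 1.647 d⁻¹.
Decay over the reach: 2.868·exp(−kt) = 2.868·0.4154 = 1.191 mg/L.

1.19 mg/L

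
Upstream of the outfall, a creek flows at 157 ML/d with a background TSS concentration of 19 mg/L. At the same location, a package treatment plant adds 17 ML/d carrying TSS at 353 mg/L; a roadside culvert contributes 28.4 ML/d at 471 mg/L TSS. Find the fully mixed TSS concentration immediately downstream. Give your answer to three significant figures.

Flow-weighted average: C = (157.0·19.00 + 17.00·353.0 + 28.40·471.0) / 202.4 = 22360/202.4 = 110.5 mg/L.

110 mg/L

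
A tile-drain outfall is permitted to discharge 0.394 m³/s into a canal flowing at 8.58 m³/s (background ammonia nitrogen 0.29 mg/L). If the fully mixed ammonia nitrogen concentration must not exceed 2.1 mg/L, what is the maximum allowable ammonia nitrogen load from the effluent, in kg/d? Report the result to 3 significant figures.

1410 kg/d

Mass balance at the limit: 8.580·0.2900 + 0.3940·Cₑ = 8.974·2.1 → Cₑ = 41.52 mg/L.
Load = 0.3940 m³/s × 41.52 g/m³ × 86 400 s/d = 1413 kg/d.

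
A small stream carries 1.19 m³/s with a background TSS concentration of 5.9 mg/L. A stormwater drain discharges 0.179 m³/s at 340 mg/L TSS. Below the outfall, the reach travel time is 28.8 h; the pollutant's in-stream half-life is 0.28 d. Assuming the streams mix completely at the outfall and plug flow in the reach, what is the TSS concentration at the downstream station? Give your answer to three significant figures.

Mass balance: C = (1.190·5.900 + 0.1790·340.0) / 1.369 = 67.88/1.369 = 49.58 mg/L.
Half-life 0.28 d → k = ln 2 / 0.28 = 2.476 d⁻¹.
After decay, C = 49.58 × e^(−kt) = 49.58 × 0.05127 = 2.542 mg/L.

2.54 mg/L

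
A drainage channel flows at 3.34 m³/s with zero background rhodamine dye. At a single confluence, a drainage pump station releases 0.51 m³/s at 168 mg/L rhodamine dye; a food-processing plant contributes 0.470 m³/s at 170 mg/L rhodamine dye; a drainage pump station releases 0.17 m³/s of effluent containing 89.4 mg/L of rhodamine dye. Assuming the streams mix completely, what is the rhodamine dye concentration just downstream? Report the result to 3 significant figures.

40.3 mg/L

After mixing, C = (3.340·0 + 0.5100·168.0 + 0.4700·170.0 + 0.1700·89.40) / 4.490 = 180.8/4.490 = 40.26 mg/L.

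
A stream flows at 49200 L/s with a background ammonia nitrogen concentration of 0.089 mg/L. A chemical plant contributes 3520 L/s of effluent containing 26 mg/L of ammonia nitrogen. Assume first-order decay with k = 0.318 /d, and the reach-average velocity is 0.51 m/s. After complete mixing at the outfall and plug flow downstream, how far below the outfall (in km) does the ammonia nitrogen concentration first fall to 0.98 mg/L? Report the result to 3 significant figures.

Flow-weighted average: C = (49200·0.08900 + 3520·26.00) / 52720 = 95900/52720 = 1.819 mg/L.
Set 1.819·exp(−k·t) = 0.98 → t = ln(1.819/0.98)/k = 168000 s = 46.68 h.
Distance = v·t = 0.51·168000 = 85700 m = 85.70 km.

85.7 km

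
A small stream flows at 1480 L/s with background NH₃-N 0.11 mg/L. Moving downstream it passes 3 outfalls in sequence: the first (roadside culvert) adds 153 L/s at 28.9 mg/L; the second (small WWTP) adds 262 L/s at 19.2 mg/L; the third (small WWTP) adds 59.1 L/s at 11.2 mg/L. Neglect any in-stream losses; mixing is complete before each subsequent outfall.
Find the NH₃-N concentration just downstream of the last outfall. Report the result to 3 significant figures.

5.26 mg/L

Outfall 1: combined Q = 1633 L/s; C = (1480·0.1100 + 153.0·28.90)/1633 = 2.807 mg/L.
Outfall 2: combined Q = 1895 L/s; C = (1633·2.807 + 262.0·19.20)/1895 = 5.074 mg/L.
Outfall 3: combined Q = 1954 L/s; C = (1895·5.074 + 59.10·11.20)/1954 = 5.259 mg/L.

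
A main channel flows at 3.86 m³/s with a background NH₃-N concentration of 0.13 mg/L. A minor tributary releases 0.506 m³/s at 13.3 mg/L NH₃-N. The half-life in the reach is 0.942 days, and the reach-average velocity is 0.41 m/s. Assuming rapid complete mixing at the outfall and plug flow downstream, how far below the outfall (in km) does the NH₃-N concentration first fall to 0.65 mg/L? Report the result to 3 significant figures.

Flow-weighted average: C = (3.860·0.1300 + 0.5060·13.30) / 4.366 = 7.232/4.366 = 1.656 mg/L.
Half-life 0.942 d → k = ln 2 / 0.942 = 0.7358 d⁻¹.
Set 1.656·exp(−k·t) = 0.65 → t = ln(1.656/0.65)/k = 109800 s = 30.51 h.
Distance = v·t = 0.41·109800 = 45030 m = 45.03 km.

45.0 km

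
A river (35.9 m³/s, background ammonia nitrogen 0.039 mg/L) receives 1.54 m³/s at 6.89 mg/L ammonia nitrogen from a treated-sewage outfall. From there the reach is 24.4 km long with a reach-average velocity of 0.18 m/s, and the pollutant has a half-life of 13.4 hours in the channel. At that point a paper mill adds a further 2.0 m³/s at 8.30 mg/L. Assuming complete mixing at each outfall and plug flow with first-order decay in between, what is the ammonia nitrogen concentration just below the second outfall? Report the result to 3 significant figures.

Mixed concentration C = ΣQC/ΣQ = (35.90·0.03900 + 1.540·6.890) / 37.44 = 12.01/37.44 = 0.3208 mg/L; combined flow 37.44 m³/s.
Travel time t = 24.4·1000 / 0.18 = 135600 s = 37.65 h.
Half-life 13.4 h → k = ln 2 / 13.4 = 0.05173 h⁻¹ = 1.241 d⁻¹.
Decay over the reach: 0.3208·exp(−kt) = 0.3208·0.1426 = 0.04574 mg/L.
Second outfall: C = (37.44·0.04574 + 2.000·8.300)/39.44 = 0.4643 mg/L.

0.464 mg/L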